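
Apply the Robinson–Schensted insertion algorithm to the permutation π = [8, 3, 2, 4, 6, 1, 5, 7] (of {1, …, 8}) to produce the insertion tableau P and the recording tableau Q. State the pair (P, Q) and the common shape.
P = [1, 4, 5, 7] / [2, 6] / [3] / [8];  Q = [1, 4, 5, 8] / [2, 7] / [3] / [6];  common shape = (4, 2, 1, 1)

Row-insert the values π_1, π_2, … into P one at a time, bumping the leftmost entry strictly greater than the inserted value down to the next row. The recording tableau Q records, in position (i, j), the step at which that cell was added to P.
  Insert 8 (step 1): P = [8];  Q = [1]
  Insert 3 (step 2): P = [3] / [8];  Q = [1] / [2]
  Insert 2 (step 3): P = [2] / [3] / [8];  Q = [1] / [2] / [3]
  Insert 4 (step 4): P = [2, 4] / [3] / [8];  Q = [1, 4] / [2] / [3]
  Insert 6 (step 5): P = [2, 4, 6] / [3] / [8];  Q = [1, 4, 5] / [2] / [3]
  Insert 1 (step 6): P = [1, 4, 6] / [2] / [3] / [8];  Q = [1, 4, 5] / [2] / [3] / [6]
  Insert 5 (step 7): P = [1, 4, 5] / [2, 6] / [3] / [8];  Q = [1, 4, 5] / [2, 7] / [3] / [6]
  Insert 7 (step 8): P = [1, 4, 5, 7] / [2, 6] / [3] / [8];  Q = [1, 4, 5, 8] / [2, 7] / [3] / [6]
Final shape: (4, 2, 1, 1).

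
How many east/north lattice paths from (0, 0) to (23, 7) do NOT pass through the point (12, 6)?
Number of paths = 1813032

Total paths from (0, 0) to (23, 7): C(30, 23) = 2035800. Paths through (12, 6): (paths (0, 0) → (12, 6)) × (paths (12, 6) → (23, 7)) = C(18, 12) · C(12, 11) = 18564 · 12 = 222768. Avoidance count = 2035800 − 222768 = 1813032.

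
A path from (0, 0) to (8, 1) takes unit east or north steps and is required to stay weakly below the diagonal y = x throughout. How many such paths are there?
Number of paths = 8

By the reflection principle (André's argument), the number of monotone paths to (8, 1) with n ≤ m that never go above y = x is C(9, 8) − C(9, 9) = 9 − 1 = 8.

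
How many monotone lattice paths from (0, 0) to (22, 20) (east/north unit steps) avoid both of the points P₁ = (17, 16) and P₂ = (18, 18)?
Number of paths = 283153526010

Inclusion–exclusion. Total paths: C(42, 22) = 513791607420. Through P₁: C(33, 17)·C(9, 5) = 147017191860. Through P₂: C(36, 18)·C(6, 4) = 136127029500. Since P₁ is strictly southwest of P₂, a monotone path through both must visit P₁ then P₂; paths through both = C(33, 17)·C(3, 1)·C(6, 4) = 52506139950. Avoid both = 513791607420 − 147017191860 − 136127029500 + 52506139950 = 283153526010.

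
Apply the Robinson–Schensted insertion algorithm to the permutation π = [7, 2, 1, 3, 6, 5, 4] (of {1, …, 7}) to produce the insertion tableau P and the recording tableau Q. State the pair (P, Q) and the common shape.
P = [1, 3, 4] / [2, 5] / [6] / [7];  Q = [1, 4, 5] / [2, 6] / [3] / [7];  common shape = (3, 2, 1, 1)

Row-insert the values π_1, π_2, … into P one at a time, bumping the leftmost entry strictly greater than the inserted value down to the next row. The recording tableau Q records, in position (i, j), the step at which that cell was added to P.
  Insert 7 (step 1): P = [7];  Q = [1]
  Insert 2 (step 2): P = [2] / [7];  Q = [1] / [2]
  Insert 1 (step 3): P = [1] / [2] / [7];  Q = [1] / [2] / [3]
  Insert 3 (step 4): P = [1, 3] / [2] / [7];  Q = [1, 4] / [2] / [3]
  Insert 6 (step 5): P = [1, 3, 6] / [2] / [7];  Q = [1, 4, 5] / [2] / [3]
  Insert 5 (step 6): P = [1, 3, 5] / [2, 6] / [7];  Q = [1, 4, 5] / [2, 6] / [3]
  Insert 4 (step 7): P = [1, 3, 4] / [2, 5] / [6] / [7];  Q = [1, 4, 5] / [2, 6] / [3] / [7]
Final shape: (3, 2, 1, 1).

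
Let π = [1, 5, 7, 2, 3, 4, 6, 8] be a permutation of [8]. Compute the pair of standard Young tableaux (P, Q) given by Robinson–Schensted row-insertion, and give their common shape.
P = [1, 2, 3, 4, 6, 8] / [5, 7];  Q = [1, 2, 3, 6, 7, 8] / [4, 5];  common shape = (6, 2)

Row-insert the values π_1, π_2, … into P one at a time, bumping the leftmost entry strictly greater than the inserted value down to the next row. The recording tableau Q records, in position (i, j), the step at which that cell was added to P.
  Insert 1 (step 1): P = [1];  Q = [1]
  Insert 5 (step 2): P = [1, 5];  Q = [1, 2]
  Insert 7 (step 3): P = [1, 5, 7];  Q = [1, 2, 3]
  Insert 2 (step 4): P = [1, 2, 7] / [5];  Q = [1, 2, 3] / [4]
  Insert 3 (step 5): P = [1, 2, 3] / [5, 7];  Q = [1, 2, 3] / [4, 5]
  Insert 4 (step 6): P = [1, 2, 3, 4] / [5, 7];  Q = [1, 2, 3, 6] / [4, 5]
  Insert 6 (step 7): P = [1, 2, 3, 4, 6] / [5, 7];  Q = [1, 2, 3, 6, 7] / [4, 5]
  Insert 8 (step 8): P = [1, 2, 3, 4, 6, 8] / [5, 7];  Q = [1, 2, 3, 6, 7, 8] / [4, 5]
Final shape: (6, 2).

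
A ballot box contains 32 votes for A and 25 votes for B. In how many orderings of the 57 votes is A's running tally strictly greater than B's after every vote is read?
Strict-lead orderings = 1219408876923237

Total orderings of the 57 votes with 32 for A: C(57, 32) = 9929472283517787. By the Bertrand ballot formula (Cycle Lemma / reflection principle), the number of orderings in which A is strictly ahead of B throughout is (p − q)/(p + q) · C(p + q, p) = (32 − 25)/(32 + 25) · 9929472283517787 = 1219408876923237.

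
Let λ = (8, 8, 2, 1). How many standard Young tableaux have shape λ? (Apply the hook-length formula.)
# SYT of shape (8, 8, 2, 1) = 1410864

Hook-length formula: f^λ = n! / Π hook(c), product over all cells c of the Young diagram. For λ = (8, 8, 2, 1), n = 19 boxes. Hook lengths by row (left-to-right, top-to-bottom): [11, 9, 7, 6, 5, 4, 3, 2]; [10, 8, 6, 5, 4, 3, 2, 1]; [3, 1]; [1]. Product of hooks = 86220288000. So f^λ = 19! / 86220288000 = 121645100408832000 / 86220288000 = 1410864.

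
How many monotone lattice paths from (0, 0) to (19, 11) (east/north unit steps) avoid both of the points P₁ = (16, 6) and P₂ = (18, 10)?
Number of paths = 26441142

Inclusion–exclusion. Total paths: C(30, 19) = 54627300. Through P₁: C(22, 16)·C(8, 3) = 4178328. Through P₂: C(28, 18)·C(2, 1) = 26246220. Since P₁ is strictly southwest of P₂, a monotone path through both must visit P₁ then P₂; paths through both = C(22, 16)·C(6, 2)·C(2, 1) = 2238390. Avoid both = 54627300 − 4178328 − 26246220 + 2238390 = 26441142.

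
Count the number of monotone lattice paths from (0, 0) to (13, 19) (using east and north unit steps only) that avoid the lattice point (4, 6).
Number of paths = 242915400

Total paths from (0, 0) to (13, 19): C(32, 13) = 347373600. Paths through (4, 6): (paths (0, 0) → (4, 6)) × (paths (4, 6) → (13, 19)) = C(10, 4) · C(22, 9) = 210 · 497420 = 104458200. Avoidance count = 347373600 − 104458200 = 242915400.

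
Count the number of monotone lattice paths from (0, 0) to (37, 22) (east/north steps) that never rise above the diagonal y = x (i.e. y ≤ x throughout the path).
Number of paths = 3774474706526160

By the reflection principle (André's argument), the number of monotone paths to (37, 22) with n ≤ m that never go above y = x is C(59, 37) − C(59, 38) = 8964377427999630 − 5189902721473470 = 3774474706526160.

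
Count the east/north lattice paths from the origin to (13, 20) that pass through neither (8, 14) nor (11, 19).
Number of paths = 315272160

Inclusion–exclusion. Total paths: C(33, 13) = 573166440. Through P₁: C(22, 8)·C(11, 5) = 147733740. Through P₂: C(30, 11)·C(3, 2) = 163881900. Since P₁ is strictly southwest of P₂, a monotone path through both must visit P₁ then P₂; paths through both = C(22, 8)·C(8, 3)·C(3, 2) = 53721360. Avoid both = 573166440 − 147733740 − 163881900 + 53721360 = 315272160.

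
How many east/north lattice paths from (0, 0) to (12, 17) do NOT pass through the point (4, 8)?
Number of paths = 39862485

Total paths from (0, 0) to (12, 17): C(29, 12) = 51895935. Paths through (4, 8): (paths (0, 0) → (4, 8)) × (paths (4, 8) → (12, 17)) = C(12, 4) · C(17, 8) = 495 · 24310 = 12033450. Avoidance count = 51895935 − 12033450 = 39862485.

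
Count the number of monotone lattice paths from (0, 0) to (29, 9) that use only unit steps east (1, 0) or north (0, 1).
Number of paths = 163011640

A monotone lattice path from (0, 0) to (29, 9) consists of 29 east steps and 9 north steps in some order, so it is determined by which 29 of the 38 steps are east. The count is C(38, 29) = 163011640.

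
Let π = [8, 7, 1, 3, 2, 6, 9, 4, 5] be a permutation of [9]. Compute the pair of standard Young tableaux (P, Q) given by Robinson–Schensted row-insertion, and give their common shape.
P = [1, 2, 4, 5] / [3, 6, 9] / [7] / [8];  Q = [1, 4, 6, 7] / [2, 8, 9] / [3] / [5];  common shape = (4, 3, 1, 1)

Row-insert the values π_1, π_2, … into P one at a time, bumping the leftmost entry strictly greater than the inserted value down to the next row. The recording tableau Q records, in position (i, j), the step at which that cell was added to P.
  Insert 8 (step 1): P = [8];  Q = [1]
  Insert 7 (step 2): P = [7] / [8];  Q = [1] / [2]
  Insert 1 (step 3): P = [1] / [7] / [8];  Q = [1] / [2] / [3]
  Insert 3 (step 4): P = [1, 3] / [7] / [8];  Q = [1, 4] / [2] / [3]
  Insert 2 (step 5): P = [1, 2] / [3] / [7] / [8];  Q = [1, 4] / [2] / [3] / [5]
  Insert 6 (step 6): P = [1, 2, 6] / [3] / [7] / [8];  Q = [1, 4, 6] / [2] / [3] / [5]
  Insert 9 (step 7): P = [1, 2, 6, 9] / [3] / [7] / [8];  Q = [1, 4, 6, 7] / [2] / [3] / [5]
  Insert 4 (step 8): P = [1, 2, 4, 9] / [3, 6] / [7] / [8];  Q = [1, 4, 6, 7] / [2, 8] / [3] / [5]
  Insert 5 (step 9): P = [1, 2, 4, 5] / [3, 6, 9] / [7] / [8];  Q = [1, 4, 6, 7] / [2, 8, 9] / [3] / [5]
Final shape: (4, 3, 1, 1).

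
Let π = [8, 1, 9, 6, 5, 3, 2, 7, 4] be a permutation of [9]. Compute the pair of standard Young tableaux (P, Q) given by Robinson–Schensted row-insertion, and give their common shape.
P = [1, 2, 4] / [3, 7] / [5, 9] / [6] / [8];  Q = [1, 3, 8] / [2, 4] / [5, 9] / [6] / [7];  common shape = (3, 2, 2, 1, 1)

Row-insert the values π_1, π_2, … into P one at a time, bumping the leftmost entry strictly greater than the inserted value down to the next row. The recording tableau Q records, in position (i, j), the step at which that cell was added to P.
  Insert 8 (step 1): P = [8];  Q = [1]
  Insert 1 (step 2): P = [1] / [8];  Q = [1] / [2]
  Insert 9 (step 3): P = [1, 9] / [8];  Q = [1, 3] / [2]
  Insert 6 (step 4): P = [1, 6] / [8, 9];  Q = [1, 3] / [2, 4]
  Insert 5 (step 5): P = [1, 5] / [6, 9] / [8];  Q = [1, 3] / [2, 4] / [5]
  Insert 3 (step 6): P = [1, 3] / [5, 9] / [6] / [8];  Q = [1, 3] / [2, 4] / [5] / [6]
  Insert 2 (step 7): P = [1, 2] / [3, 9] / [5] / [6] / [8];  Q = [1, 3] / [2, 4] / [5] / [6] / [7]
  Insert 7 (step 8): P = [1, 2, 7] / [3, 9] / [5] / [6] / [8];  Q = [1, 3, 8] / [2, 4] / [5] / [6] / [7]
  Insert 4 (step 9): P = [1, 2, 4] / [3, 7] / [5, 9] / [6] / [8];  Q = [1, 3, 8] / [2, 4] / [5, 9] / [6] / [7]
Final shape: (3, 2, 2, 1, 1).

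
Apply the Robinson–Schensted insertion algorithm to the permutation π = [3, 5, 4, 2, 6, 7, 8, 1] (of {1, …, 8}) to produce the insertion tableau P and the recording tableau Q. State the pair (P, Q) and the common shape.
P = [1, 4, 6, 7, 8] / [2] / [3] / [5];  Q = [1, 2, 5, 6, 7] / [3] / [4] / [8];  common shape = (5, 1, 1, 1)

Row-insert the values π_1, π_2, … into P one at a time, bumping the leftmost entry strictly greater than the inserted value down to the next row. The recording tableau Q records, in position (i, j), the step at which that cell was added to P.
  Insert 3 (step 1): P = [3];  Q = [1]
  Insert 5 (step 2): P = [3, 5];  Q = [1, 2]
  Insert 4 (step 3): P = [3, 4] / [5];  Q = [1, 2] / [3]
  Insert 2 (step 4): P = [2, 4] / [3] / [5];  Q = [1, 2] / [3] / [4]
  Insert 6 (step 5): P = [2, 4, 6] / [3] / [5];  Q = [1, 2, 5] / [3] / [4]
  Insert 7 (step 6): P = [2, 4, 6, 7] / [3] / [5];  Q = [1, 2, 5, 6] / [3] / [4]
  Insert 8 (step 7): P = [2, 4, 6, 7, 8] / [3] / [5];  Q = [1, 2, 5, 6, 7] / [3] / [4]
  Insert 1 (step 8): P = [1, 4, 6, 7, 8] / [2] / [3] / [5];  Q = [1, 2, 5, 6, 7] / [3] / [4] / [8]
Final shape: (5, 1, 1, 1).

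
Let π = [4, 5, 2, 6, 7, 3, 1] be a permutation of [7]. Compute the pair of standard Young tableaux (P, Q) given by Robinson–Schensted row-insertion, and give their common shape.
P = [1, 3, 6, 7] / [2, 5] / [4];  Q = [1, 2, 4, 5] / [3, 6] / [7];  common shape = (4, 2, 1)

Row-insert the values π_1, π_2, … into P one at a time, bumping the leftmost entry strictly greater than the inserted value down to the next row. The recording tableau Q records, in position (i, j), the step at which that cell was added to P.
  Insert 4 (step 1): P = [4];  Q = [1]
  Insert 5 (step 2): P = [4, 5];  Q = [1, 2]
  Insert 2 (step 3): P = [2, 5] / [4];  Q = [1, 2] / [3]
  Insert 6 (step 4): P = [2, 5, 6] / [4];  Q = [1, 2, 4] / [3]
  Insert 7 (step 5): P = [2, 5, 6, 7] / [4];  Q = [1, 2, 4, 5] / [3]
  Insert 3 (step 6): P = [2, 3, 6, 7] / [4, 5];  Q = [1, 2, 4, 5] / [3, 6]
  Insert 1 (step 7): P = [1, 3, 6, 7] / [2, 5] / [4];  Q = [1, 2, 4, 5] / [3, 6] / [7]
Final shape: (4, 2, 1).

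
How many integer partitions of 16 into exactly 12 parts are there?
p(16, 12 parts) = 5

Partitions of n into exactly k parts ↔ partitions of n − k into at most k parts (subtract 1 from each part). For n = 16, k = 12, the partitions are: 5+1+1+1+1+1+1+1+1+1+1+1, 4+2+1+1+1+1+1+1+1+1+1+1, 3+3+1+1+1+1+1+1+1+1+1+1, 3+2+2+1+1+1+1+1+1+1+1+1, 2+2+2+2+1+1+1+1+1+1+1+1. Count = 5.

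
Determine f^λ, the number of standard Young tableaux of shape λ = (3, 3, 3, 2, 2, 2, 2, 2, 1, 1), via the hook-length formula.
# SYT of shape (3, 3, 3, 2, 2, 2, 2, 2, 1, 1) = 7936110

Hook-length formula: f^λ = n! / Π hook(c), product over all cells c of the Young diagram. For λ = (3, 3, 3, 2, 2, 2, 2, 2, 1, 1), n = 21 boxes. Hook lengths by row (left-to-right, top-to-bottom): [12, 9, 3]; [11, 8, 2]; [10, 7, 1]; [8, 5]; [7, 4]; [6, 3]; [5, 2]; [4, 1]; [2]; [1]. Product of hooks = 6437781504000. So f^λ = 21! / 6437781504000 = 51090942171709440000 / 6437781504000 = 7936110.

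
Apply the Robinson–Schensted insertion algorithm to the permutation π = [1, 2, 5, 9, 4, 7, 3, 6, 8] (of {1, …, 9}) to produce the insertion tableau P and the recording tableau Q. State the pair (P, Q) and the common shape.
P = [1, 2, 3, 6, 8] / [4, 7] / [5, 9];  Q = [1, 2, 3, 4, 9] / [5, 6] / [7, 8];  common shape = (5, 2, 2)

Row-insert the values π_1, π_2, … into P one at a time, bumping the leftmost entry strictly greater than the inserted value down to the next row. The recording tableau Q records, in position (i, j), the step at which that cell was added to P.
  Insert 1 (step 1): P = [1];  Q = [1]
  Insert 2 (step 2): P = [1, 2];  Q = [1, 2]
  Insert 5 (step 3): P = [1, 2, 5];  Q = [1, 2, 3]
  Insert 9 (step 4): P = [1, 2, 5, 9];  Q = [1, 2, 3, 4]
  Insert 4 (step 5): P = [1, 2, 4, 9] / [5];  Q = [1, 2, 3, 4] / [5]
  Insert 7 (step 6): P = [1, 2, 4, 7] / [5, 9];  Q = [1, 2, 3, 4] / [5, 6]
  Insert 3 (step 7): P = [1, 2, 3, 7] / [4, 9] / [5];  Q = [1, 2, 3, 4] / [5, 6] / [7]
  Insert 6 (step 8): P = [1, 2, 3, 6] / [4, 7] / [5, 9];  Q = [1, 2, 3, 4] / [5, 6] / [7, 8]
  Insert 8 (step 9): P = [1, 2, 3, 6, 8] / [4, 7] / [5, 9];  Q = [1, 2, 3, 4, 9] / [5, 6] / [7, 8]
Final shape: (5, 2, 2).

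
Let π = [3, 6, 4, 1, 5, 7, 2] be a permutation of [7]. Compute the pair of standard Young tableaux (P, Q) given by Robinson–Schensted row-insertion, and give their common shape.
P = [1, 2, 5, 7] / [3, 4] / [6];  Q = [1, 2, 5, 6] / [3, 7] / [4];  common shape = (4, 2, 1)

Row-insert the values π_1, π_2, … into P one at a time, bumping the leftmost entry strictly greater than the inserted value down to the next row. The recording tableau Q records, in position (i, j), the step at which that cell was added to P.
  Insert 3 (step 1): P = [3];  Q = [1]
  Insert 6 (step 2): P = [3, 6];  Q = [1, 2]
  Insert 4 (step 3): P = [3, 4] / [6];  Q = [1, 2] / [3]
  Insert 1 (step 4): P = [1, 4] / [3] / [6];  Q = [1, 2] / [3] / [4]
  Insert 5 (step 5): P = [1, 4, 5] / [3] / [6];  Q = [1, 2, 5] / [3] / [4]
  Insert 7 (step 6): P = [1, 4, 5, 7] / [3] / [6];  Q = [1, 2, 5, 6] / [3] / [4]
  Insert 2 (step 7): P = [1, 2, 5, 7] / [3, 4] / [6];  Q = [1, 2, 5, 6] / [3, 7] / [4]
Final shape: (4, 2, 1).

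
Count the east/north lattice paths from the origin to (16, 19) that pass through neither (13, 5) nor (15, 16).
Number of paths = 2854615146

Inclusion–exclusion. Total paths: C(35, 16) = 4059928950. Through P₁: C(18, 13)·C(17, 3) = 5826240. Through P₂: C(31, 15)·C(4, 1) = 1202160780. Since P₁ is strictly southwest of P₂, a monotone path through both must visit P₁ then P₂; paths through both = C(18, 13)·C(13, 2)·C(4, 1) = 2673216. Avoid both = 4059928950 − 5826240 − 1202160780 + 2673216 = 2854615146.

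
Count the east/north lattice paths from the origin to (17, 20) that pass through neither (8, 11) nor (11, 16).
Number of paths = 10381458240

Inclusion–exclusion. Total paths: C(37, 17) = 15905368710. Through P₁: C(19, 8)·C(18, 9) = 3674796840. Through P₂: C(27, 11)·C(10, 6) = 2737957950. Since P₁ is strictly southwest of P₂, a monotone path through both must visit P₁ then P₂; paths through both = C(19, 8)·C(8, 3)·C(10, 6) = 888844320. Avoid both = 15905368710 − 3674796840 − 2737957950 + 888844320 = 10381458240.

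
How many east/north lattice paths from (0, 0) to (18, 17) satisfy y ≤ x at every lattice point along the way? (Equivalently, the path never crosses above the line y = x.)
Number of paths = 477638700

By the reflection principle (André's argument), the number of monotone paths to (18, 17) with n ≤ m that never go above y = x is C(35, 18) − C(35, 19) = 4537567650 − 4059928950 = 477638700.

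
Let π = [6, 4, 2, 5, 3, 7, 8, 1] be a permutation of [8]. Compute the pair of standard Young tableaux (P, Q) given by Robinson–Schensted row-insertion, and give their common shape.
P = [1, 3, 7, 8] / [2, 5] / [4] / [6];  Q = [1, 4, 6, 7] / [2, 5] / [3] / [8];  common shape = (4, 2, 1, 1)

Row-insert the values π_1, π_2, … into P one at a time, bumping the leftmost entry strictly greater than the inserted value down to the next row. The recording tableau Q records, in position (i, j), the step at which that cell was added to P.
  Insert 6 (step 1): P = [6];  Q = [1]
  Insert 4 (step 2): P = [4] / [6];  Q = [1] / [2]
  Insert 2 (step 3): P = [2] / [4] / [6];  Q = [1] / [2] / [3]
  Insert 5 (step 4): P = [2, 5] / [4] / [6];  Q = [1, 4] / [2] / [3]
  Insert 3 (step 5): P = [2, 3] / [4, 5] / [6];  Q = [1, 4] / [2, 5] / [3]
  Insert 7 (step 6): P = [2, 3, 7] / [4, 5] / [6];  Q = [1, 4, 6] / [2, 5] / [3]
  Insert 8 (step 7): P = [2, 3, 7, 8] / [4, 5] / [6];  Q = [1, 4, 6, 7] / [2, 5] / [3]
  Insert 1 (step 8): P = [1, 3, 7, 8] / [2, 5] / [4] / [6];  Q = [1, 4, 6, 7] / [2, 5] / [3] / [8]
Final shape: (4, 2, 1, 1).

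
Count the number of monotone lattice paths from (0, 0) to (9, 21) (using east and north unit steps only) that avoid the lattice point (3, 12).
Number of paths = 12029875

Total paths from (0, 0) to (9, 21): C(30, 9) = 14307150. Paths through (3, 12): (paths (0, 0) → (3, 12)) × (paths (3, 12) → (9, 21)) = C(15, 3) · C(15, 6) = 455 · 5005 = 2277275. Avoidance count = 14307150 − 2277275 = 12029875.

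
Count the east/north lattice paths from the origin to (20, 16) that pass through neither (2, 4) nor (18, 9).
Number of paths = 5852736495

Inclusion–exclusion. Total paths: C(36, 20) = 7307872110. Through P₁: C(6, 2)·C(30, 18) = 1297398375. Through P₂: C(27, 18)·C(9, 2) = 168725700. Since P₁ is strictly southwest of P₂, a monotone path through both must visit P₁ then P₂; paths through both = C(6, 2)·C(21, 16)·C(9, 2) = 10988460. Avoid both = 7307872110 − 1297398375 − 168725700 + 10988460 = 5852736495.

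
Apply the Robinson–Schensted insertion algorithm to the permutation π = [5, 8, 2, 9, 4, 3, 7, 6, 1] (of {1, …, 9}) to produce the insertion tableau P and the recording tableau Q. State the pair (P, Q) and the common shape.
P = [1, 3, 6] / [2, 7, 9] / [4, 8] / [5];  Q = [1, 2, 4] / [3, 5, 7] / [6, 8] / [9];  common shape = (3, 3, 2, 1)

Row-insert the values π_1, π_2, … into P one at a time, bumping the leftmost entry strictly greater than the inserted value down to the next row. The recording tableau Q records, in position (i, j), the step at which that cell was added to P.
  Insert 5 (step 1): P = [5];  Q = [1]
  Insert 8 (step 2): P = [5, 8];  Q = [1, 2]
  Insert 2 (step 3): P = [2, 8] / [5];  Q = [1, 2] / [3]
  Insert 9 (step 4): P = [2, 8, 9] / [5];  Q = [1, 2, 4] / [3]
  Insert 4 (step 5): P = [2, 4, 9] / [5, 8];  Q = [1, 2, 4] / [3, 5]
  Insert 3 (step 6): P = [2, 3, 9] / [4, 8] / [5];  Q = [1, 2, 4] / [3, 5] / [6]
  Insert 7 (step 7): P = [2, 3, 7] / [4, 8, 9] / [5];  Q = [1, 2, 4] / [3, 5, 7] / [6]
  Insert 6 (step 8): P = [2, 3, 6] / [4, 7, 9] / [5, 8];  Q = [1, 2, 4] / [3, 5, 7] / [6, 8]
  Insert 1 (step 9): P = [1, 3, 6] / [2, 7, 9] / [4, 8] / [5];  Q = [1, 2, 4] / [3, 5, 7] / [6, 8] / [9]
Final shape: (3, 3, 2, 1).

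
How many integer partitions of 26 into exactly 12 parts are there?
p(26, 12 parts) = 133

Partitions of n into exactly k parts are in bijection with partitions of n − k into at most k parts (subtract 1 from each part). So p(26, exactly 12) = p(14, parts ≤ 12). Computing via the recurrence p(m, j) = p(m, j−1) + p(m−j, j) gives 133.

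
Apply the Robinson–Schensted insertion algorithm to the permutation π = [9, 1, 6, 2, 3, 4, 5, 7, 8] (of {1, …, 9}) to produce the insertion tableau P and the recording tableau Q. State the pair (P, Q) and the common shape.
P = [1, 2, 3, 4, 5, 7, 8] / [6] / [9];  Q = [1, 3, 5, 6, 7, 8, 9] / [2] / [4];  common shape = (7, 1, 1)

Row-insert the values π_1, π_2, … into P one at a time, bumping the leftmost entry strictly greater than the inserted value down to the next row. The recording tableau Q records, in position (i, j), the step at which that cell was added to P.
  Insert 9 (step 1): P = [9];  Q = [1]
  Insert 1 (step 2): P = [1] / [9];  Q = [1] / [2]
  Insert 6 (step 3): P = [1, 6] / [9];  Q = [1, 3] / [2]
  Insert 2 (step 4): P = [1, 2] / [6] / [9];  Q = [1, 3] / [2] / [4]
  Insert 3 (step 5): P = [1, 2, 3] / [6] / [9];  Q = [1, 3, 5] / [2] / [4]
  Insert 4 (step 6): P = [1, 2, 3, 4] / [6] / [9];  Q = [1, 3, 5, 6] / [2] / [4]
  Insert 5 (step 7): P = [1, 2, 3, 4, 5] / [6] / [9];  Q = [1, 3, 5, 6, 7] / [2] / [4]
  Insert 7 (step 8): P = [1, 2, 3, 4, 5, 7] / [6] / [9];  Q = [1, 3, 5, 6, 7, 8] / [2] / [4]
  Insert 8 (step 9): P = [1, 2, 3, 4, 5, 7, 8] / [6] / [9];  Q = [1, 3, 5, 6, 7, 8, 9] / [2] / [4]
Final shape: (7, 1, 1).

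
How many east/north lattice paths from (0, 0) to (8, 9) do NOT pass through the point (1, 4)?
Number of paths = 20350

Total paths from (0, 0) to (8, 9): C(17, 8) = 24310. Paths through (1, 4): (paths (0, 0) → (1, 4)) × (paths (1, 4) → (8, 9)) = C(5, 1) · C(12, 7) = 5 · 792 = 3960. Avoidance count = 24310 − 3960 = 20350.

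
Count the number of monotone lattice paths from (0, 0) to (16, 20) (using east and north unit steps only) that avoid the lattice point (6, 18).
Number of paths = 7298988774

Total paths from (0, 0) to (16, 20): C(36, 16) = 7307872110. Paths through (6, 18): (paths (0, 0) → (6, 18)) × (paths (6, 18) → (16, 20)) = C(24, 6) · C(12, 10) = 134596 · 66 = 8883336. Avoidance count = 7307872110 − 8883336 = 7298988774.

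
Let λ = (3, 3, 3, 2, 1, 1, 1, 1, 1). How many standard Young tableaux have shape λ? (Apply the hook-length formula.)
# SYT of shape (3, 3, 3, 2, 1, 1, 1, 1, 1) = 69888

Hook-length formula: f^λ = n! / Π hook(c), product over all cells c of the Young diagram. For λ = (3, 3, 3, 2, 1, 1, 1, 1, 1), n = 16 boxes. Hook lengths by row (left-to-right, top-to-bottom): [11, 5, 3]; [10, 4, 2]; [9, 3, 1]; [7, 1]; [5]; [4]; [3]; [2]; [1]. Product of hooks = 299376000. So f^λ = 16! / 299376000 = 20922789888000 / 299376000 = 69888.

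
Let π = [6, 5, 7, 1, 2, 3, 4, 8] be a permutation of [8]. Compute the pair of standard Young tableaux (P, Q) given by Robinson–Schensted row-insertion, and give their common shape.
P = [1, 2, 3, 4, 8] / [5, 7] / [6];  Q = [1, 3, 6, 7, 8] / [2, 5] / [4];  common shape = (5, 2, 1)

Row-insert the values π_1, π_2, … into P one at a time, bumping the leftmost entry strictly greater than the inserted value down to the next row. The recording tableau Q records, in position (i, j), the step at which that cell was added to P.
  Insert 6 (step 1): P = [6];  Q = [1]
  Insert 5 (step 2): P = [5] / [6];  Q = [1] / [2]
  Insert 7 (step 3): P = [5, 7] / [6];  Q = [1, 3] / [2]
  Insert 1 (step 4): P = [1, 7] / [5] / [6];  Q = [1, 3] / [2] / [4]
  Insert 2 (step 5): P = [1, 2] / [5, 7] / [6];  Q = [1, 3] / [2, 5] / [4]
  Insert 3 (step 6): P = [1, 2, 3] / [5, 7] / [6];  Q = [1, 3, 6] / [2, 5] / [4]
  Insert 4 (step 7): P = [1, 2, 3, 4] / [5, 7] / [6];  Q = [1, 3, 6, 7] / [2, 5] / [4]
  Insert 8 (step 8): P = [1, 2, 3, 4, 8] / [5, 7] / [6];  Q = [1, 3, 6, 7, 8] / [2, 5] / [4]
Final shape: (5, 2, 1).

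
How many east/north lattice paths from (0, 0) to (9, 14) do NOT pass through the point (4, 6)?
Number of paths = 546920

Total paths from (0, 0) to (9, 14): C(23, 9) = 817190. Paths through (4, 6): (paths (0, 0) → (4, 6)) × (paths (4, 6) → (9, 14)) = C(10, 4) · C(13, 5) = 210 · 1287 = 270270. Avoidance count = 817190 − 270270 = 546920.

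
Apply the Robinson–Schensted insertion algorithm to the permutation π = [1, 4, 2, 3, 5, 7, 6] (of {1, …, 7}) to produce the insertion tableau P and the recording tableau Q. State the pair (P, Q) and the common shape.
P = [1, 2, 3, 5, 6] / [4, 7];  Q = [1, 2, 4, 5, 6] / [3, 7];  common shape = (5, 2)

Row-insert the values π_1, π_2, … into P one at a time, bumping the leftmost entry strictly greater than the inserted value down to the next row. The recording tableau Q records, in position (i, j), the step at which that cell was added to P.
  Insert 1 (step 1): P = [1];  Q = [1]
  Insert 4 (step 2): P = [1, 4];  Q = [1, 2]
  Insert 2 (step 3): P = [1, 2] / [4];  Q = [1, 2] / [3]
  Insert 3 (step 4): P = [1, 2, 3] / [4];  Q = [1, 2, 4] / [3]
  Insert 5 (step 5): P = [1, 2, 3, 5] / [4];  Q = [1, 2, 4, 5] / [3]
  Insert 7 (step 6): P = [1, 2, 3, 5, 7] / [4];  Q = [1, 2, 4, 5, 6] / [3]
  Insert 6 (step 7): P = [1, 2, 3, 5, 6] / [4, 7];  Q = [1, 2, 4, 5, 6] / [3, 7]
Final shape: (5, 2).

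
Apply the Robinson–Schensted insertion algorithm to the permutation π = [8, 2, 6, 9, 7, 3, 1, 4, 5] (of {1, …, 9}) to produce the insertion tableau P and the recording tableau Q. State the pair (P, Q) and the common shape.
P = [1, 3, 4, 5] / [2, 7] / [6, 9] / [8];  Q = [1, 3, 4, 9] / [2, 5] / [6, 8] / [7];  common shape = (4, 2, 2, 1)

Row-insert the values π_1, π_2, … into P one at a time, bumping the leftmost entry strictly greater than the inserted value down to the next row. The recording tableau Q records, in position (i, j), the step at which that cell was added to P.
  Insert 8 (step 1): P = [8];  Q = [1]
  Insert 2 (step 2): P = [2] / [8];  Q = [1] / [2]
  Insert 6 (step 3): P = [2, 6] / [8];  Q = [1, 3] / [2]
  Insert 9 (step 4): P = [2, 6, 9] / [8];  Q = [1, 3, 4] / [2]
  Insert 7 (step 5): P = [2, 6, 7] / [8, 9];  Q = [1, 3, 4] / [2, 5]
  Insert 3 (step 6): P = [2, 3, 7] / [6, 9] / [8];  Q = [1, 3, 4] / [2, 5] / [6]
  Insert 1 (step 7): P = [1, 3, 7] / [2, 9] / [6] / [8];  Q = [1, 3, 4] / [2, 5] / [6] / [7]
  Insert 4 (step 8): P = [1, 3, 4] / [2, 7] / [6, 9] / [8];  Q = [1, 3, 4] / [2, 5] / [6, 8] / [7]
  Insert 5 (step 9): P = [1, 3, 4, 5] / [2, 7] / [6, 9] / [8];  Q = [1, 3, 4, 9] / [2, 5] / [6, 8] / [7]
Final shape: (4, 2, 2, 1).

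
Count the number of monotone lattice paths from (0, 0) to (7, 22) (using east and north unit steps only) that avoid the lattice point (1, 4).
Number of paths = 887800

Total paths from (0, 0) to (7, 22): C(29, 7) = 1560780. Paths through (1, 4): (paths (0, 0) → (1, 4)) × (paths (1, 4) → (7, 22)) = C(5, 1) · C(24, 6) = 5 · 134596 = 672980. Avoidance count = 1560780 − 672980 = 887800.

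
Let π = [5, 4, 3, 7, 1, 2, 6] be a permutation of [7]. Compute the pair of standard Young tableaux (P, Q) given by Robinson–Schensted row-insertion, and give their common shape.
P = [1, 2, 6] / [3, 7] / [4] / [5];  Q = [1, 4, 7] / [2, 6] / [3] / [5];  common shape = (3, 2, 1, 1)

Row-insert the values π_1, π_2, … into P one at a time, bumping the leftmost entry strictly greater than the inserted value down to the next row. The recording tableau Q records, in position (i, j), the step at which that cell was added to P.
  Insert 5 (step 1): P = [5];  Q = [1]
  Insert 4 (step 2): P = [4] / [5];  Q = [1] / [2]
  Insert 3 (step 3): P = [3] / [4] / [5];  Q = [1] / [2] / [3]
  Insert 7 (step 4): P = [3, 7] / [4] / [5];  Q = [1, 4] / [2] / [3]
  Insert 1 (step 5): P = [1, 7] / [3] / [4] / [5];  Q = [1, 4] / [2] / [3] / [5]
  Insert 2 (step 6): P = [1, 2] / [3, 7] / [4] / [5];  Q = [1, 4] / [2, 6] / [3] / [5]
  Insert 6 (step 7): P = [1, 2, 6] / [3, 7] / [4] / [5];  Q = [1, 4, 7] / [2, 6] / [3] / [5]
Final shape: (3, 2, 1, 1).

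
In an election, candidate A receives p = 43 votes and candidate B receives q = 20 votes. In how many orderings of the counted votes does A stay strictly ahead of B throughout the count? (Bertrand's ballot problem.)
Strict-lead orderings = 4924395459336045

Total orderings of the 63 votes with 43 for A: C(63, 43) = 13488561475572645. By the Bertrand ballot formula (Cycle Lemma / reflection principle), the number of orderings in which A is strictly ahead of B throughout is (p − q)/(p + q) · C(p + q, p) = (43 − 20)/(43 + 20) · 13488561475572645 = 4924395459336045.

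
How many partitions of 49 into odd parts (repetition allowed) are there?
p_odd(49) = 3264

Enumerate partitions using only odd parts via the recurrence o(n, m) = o(n, m−2) + o(n−m, m) over odd m, starting from the largest odd part ≤ n. This gives p_odd(49) = 3264. (Euler's theorem: equals the count of distinct-part partitions.)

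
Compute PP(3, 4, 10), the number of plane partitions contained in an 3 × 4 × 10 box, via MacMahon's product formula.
PP(3, 4, 10) = 33157124

Evaluate the triple product over i = 1..3, j = 1..4, k = 1..10. The factors are (2/1) · (3/2) · (4/3) · (5/4) · (6/5) · (7/6) · (8/7) · (9/8) · … (120 factors total). The numerators and denominators telescope so the product is an integer; carrying out the multiplication exactly gives PP(3, 4, 10) = 33157124.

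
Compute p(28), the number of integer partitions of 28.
p(28) = 3718

Compute p(n) via the recurrence p(n, m) = p(n, m−1) + p(n−m, m), where p(n, m) counts partitions of n with all parts ≤ m and p(n) = p(n, n). The base cases are p(0, m) = 1 and p(n, 0) = 0 for n > 0. Filling the table yields p(28) = 3718. (Euler's pentagonal recurrence is an alternative.)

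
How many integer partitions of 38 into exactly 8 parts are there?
p(38, 8 parts) = 2462

Partitions of n into exactly k parts are in bijection with partitions of n − k into at most k parts (subtract 1 from each part). So p(38, exactly 8) = p(30, parts ≤ 8). Computing via the recurrence p(m, j) = p(m, j−1) + p(m−j, j) gives 2462.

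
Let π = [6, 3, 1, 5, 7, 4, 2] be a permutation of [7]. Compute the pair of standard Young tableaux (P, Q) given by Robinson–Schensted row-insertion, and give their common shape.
P = [1, 2, 7] / [3, 4] / [5] / [6];  Q = [1, 4, 5] / [2, 6] / [3] / [7];  common shape = (3, 2, 1, 1)

Row-insert the values π_1, π_2, … into P one at a time, bumping the leftmost entry strictly greater than the inserted value down to the next row. The recording tableau Q records, in position (i, j), the step at which that cell was added to P.
  Insert 6 (step 1): P = [6];  Q = [1]
  Insert 3 (step 2): P = [3] / [6];  Q = [1] / [2]
  Insert 1 (step 3): P = [1] / [3] / [6];  Q = [1] / [2] / [3]
  Insert 5 (step 4): P = [1, 5] / [3] / [6];  Q = [1, 4] / [2] / [3]
  Insert 7 (step 5): P = [1, 5, 7] / [3] / [6];  Q = [1, 4, 5] / [2] / [3]
  Insert 4 (step 6): P = [1, 4, 7] / [3, 5] / [6];  Q = [1, 4, 5] / [2, 6] / [3]
  Insert 2 (step 7): P = [1, 2, 7] / [3, 4] / [5] / [6];  Q = [1, 4, 5] / [2, 6] / [3] / [7]
Final shape: (3, 2, 1, 1).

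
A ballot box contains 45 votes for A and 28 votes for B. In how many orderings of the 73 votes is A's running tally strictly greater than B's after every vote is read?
Strict-lead orderings = 28542507167611246768

Total orderings of the 73 votes with 45 for A: C(73, 45) = 122564883719742412592. By the Bertrand ballot formula (Cycle Lemma / reflection principle), the number of orderings in which A is strictly ahead of B throughout is (p − q)/(p + q) · C(p + q, p) = (45 − 28)/(45 + 28) · 122564883719742412592 = 28542507167611246768.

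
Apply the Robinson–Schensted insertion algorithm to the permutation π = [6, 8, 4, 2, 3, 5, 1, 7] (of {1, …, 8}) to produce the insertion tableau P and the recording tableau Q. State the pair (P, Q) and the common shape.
P = [1, 3, 5, 7] / [2, 8] / [4] / [6];  Q = [1, 2, 6, 8] / [3, 5] / [4] / [7];  common shape = (4, 2, 1, 1)

Row-insert the values π_1, π_2, … into P one at a time, bumping the leftmost entry strictly greater than the inserted value down to the next row. The recording tableau Q records, in position (i, j), the step at which that cell was added to P.
  Insert 6 (step 1): P = [6];  Q = [1]
  Insert 8 (step 2): P = [6, 8];  Q = [1, 2]
  Insert 4 (step 3): P = [4, 8] / [6];  Q = [1, 2] / [3]
  Insert 2 (step 4): P = [2, 8] / [4] / [6];  Q = [1, 2] / [3] / [4]
  Insert 3 (step 5): P = [2, 3] / [4, 8] / [6];  Q = [1, 2] / [3, 5] / [4]
  Insert 5 (step 6): P = [2, 3, 5] / [4, 8] / [6];  Q = [1, 2, 6] / [3, 5] / [4]
  Insert 1 (step 7): P = [1, 3, 5] / [2, 8] / [4] / [6];  Q = [1, 2, 6] / [3, 5] / [4] / [7]
  Insert 7 (step 8): P = [1, 3, 5, 7] / [2, 8] / [4] / [6];  Q = [1, 2, 6, 8] / [3, 5] / [4] / [7]
Final shape: (4, 2, 1, 1).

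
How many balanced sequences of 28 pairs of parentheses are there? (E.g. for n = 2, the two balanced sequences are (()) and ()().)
C_28 = 263747951750360

These balanced parentheses are counted by the Catalan number C_n = (1/(n + 1)) · C(2n, n). For n = 28: C_28 = (1/29) · C(56, 28) = 7648690600760440/29 = 263747951750360.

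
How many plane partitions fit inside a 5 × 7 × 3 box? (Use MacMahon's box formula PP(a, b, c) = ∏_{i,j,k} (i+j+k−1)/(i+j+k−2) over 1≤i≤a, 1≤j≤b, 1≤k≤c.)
PP(5, 7, 3) = 16195608

Evaluate the triple product over i = 1..5, j = 1..7, k = 1..3. The factors are (2/1) · (3/2) · (4/3) · (3/2) · (4/3) · (5/4) · (4/3) · (5/4) · … (105 factors total). The numerators and denominators telescope so the product is an integer; carrying out the multiplication exactly gives PP(5, 7, 3) = 16195608.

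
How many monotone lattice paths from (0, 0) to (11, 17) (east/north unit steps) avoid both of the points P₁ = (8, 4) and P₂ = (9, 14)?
Number of paths = 13079530

Inclusion–exclusion. Total paths: C(28, 11) = 21474180. Through P₁: C(12, 8)·C(16, 3) = 277200. Through P₂: C(23, 9)·C(5, 2) = 8171900. Since P₁ is strictly southwest of P₂, a monotone path through both must visit P₁ then P₂; paths through both = C(12, 8)·C(11, 1)·C(5, 2) = 54450. Avoid both = 21474180 − 277200 − 8171900 + 54450 = 13079530.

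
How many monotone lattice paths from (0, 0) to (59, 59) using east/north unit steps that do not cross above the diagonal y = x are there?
C_59 = 405944995127576985730643443367112

These NE paths below the diagonal are counted by the Catalan number C_n = (1/(n + 1)) · C(2n, n). For n = 59: C_59 = (1/60) · C(118, 59) = 24356699707654619143838606602026720/60 = 405944995127576985730643443367112.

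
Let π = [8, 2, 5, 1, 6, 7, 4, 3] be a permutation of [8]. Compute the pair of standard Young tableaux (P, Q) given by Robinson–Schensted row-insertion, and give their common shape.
P = [1, 3, 6, 7] / [2, 4] / [5] / [8];  Q = [1, 3, 5, 6] / [2, 7] / [4] / [8];  common shape = (4, 2, 1, 1)

Row-insert the values π_1, π_2, … into P one at a time, bumping the leftmost entry strictly greater than the inserted value down to the next row. The recording tableau Q records, in position (i, j), the step at which that cell was added to P.
  Insert 8 (step 1): P = [8];  Q = [1]
  Insert 2 (step 2): P = [2] / [8];  Q = [1] / [2]
  Insert 5 (step 3): P = [2, 5] / [8];  Q = [1, 3] / [2]
  Insert 1 (step 4): P = [1, 5] / [2] / [8];  Q = [1, 3] / [2] / [4]
  Insert 6 (step 5): P = [1, 5, 6] / [2] / [8];  Q = [1, 3, 5] / [2] / [4]
  Insert 7 (step 6): P = [1, 5, 6, 7] / [2] / [8];  Q = [1, 3, 5, 6] / [2] / [4]
  Insert 4 (step 7): P = [1, 4, 6, 7] / [2, 5] / [8];  Q = [1, 3, 5, 6] / [2, 7] / [4]
  Insert 3 (step 8): P = [1, 3, 6, 7] / [2, 4] / [5] / [8];  Q = [1, 3, 5, 6] / [2, 7] / [4] / [8]
Final shape: (4, 2, 1, 1).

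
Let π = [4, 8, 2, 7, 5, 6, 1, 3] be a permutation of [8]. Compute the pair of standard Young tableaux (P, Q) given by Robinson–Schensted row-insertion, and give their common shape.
P = [1, 3, 6] / [2, 5] / [4, 7] / [8];  Q = [1, 2, 6] / [3, 4] / [5, 8] / [7];  common shape = (3, 2, 2, 1)

Row-insert the values π_1, π_2, … into P one at a time, bumping the leftmost entry strictly greater than the inserted value down to the next row. The recording tableau Q records, in position (i, j), the step at which that cell was added to P.
  Insert 4 (step 1): P = [4];  Q = [1]
  Insert 8 (step 2): P = [4, 8];  Q = [1, 2]
  Insert 2 (step 3): P = [2, 8] / [4];  Q = [1, 2] / [3]
  Insert 7 (step 4): P = [2, 7] / [4, 8];  Q = [1, 2] / [3, 4]
  Insert 5 (step 5): P = [2, 5] / [4, 7] / [8];  Q = [1, 2] / [3, 4] / [5]
  Insert 6 (step 6): P = [2, 5, 6] / [4, 7] / [8];  Q = [1, 2, 6] / [3, 4] / [5]
  Insert 1 (step 7): P = [1, 5, 6] / [2, 7] / [4] / [8];  Q = [1, 2, 6] / [3, 4] / [5] / [7]
  Insert 3 (step 8): P = [1, 3, 6] / [2, 5] / [4, 7] / [8];  Q = [1, 2, 6] / [3, 4] / [5, 8] / [7]
Final shape: (3, 2, 2, 1).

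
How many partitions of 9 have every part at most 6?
p(9, parts ≤ 6) = 26

Partitions of 9 with all parts ≤ 6: 6+3, 6+2+1, 6+1+1+1, 5+4, 5+3+1, 5+2+2, 5+2+1+1, 5+1+1+1+1, 4+4+1, 4+3+2, 4+3+1+1, 4+2+2+1, 4+2+1+1+1, 4+1+1+1+1+1, 3+3+3, 3+3+2+1, 3+3+1+1+1, 3+2+2+2, 3+2+2+1+1, 3+2+1+1+1+1, 3+1+1+1+1+1+1, 2+2+2+2+1, 2+2+2+1+1+1, 2+2+1+1+1+1+1, 2+1+1+1+1+1+1+1, 1+1+1+1+1+1+1+1+1. Count = 26.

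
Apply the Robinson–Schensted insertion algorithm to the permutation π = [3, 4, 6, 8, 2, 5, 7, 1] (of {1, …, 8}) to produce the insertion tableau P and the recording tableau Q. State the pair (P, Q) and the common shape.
P = [1, 4, 5, 7] / [2, 6, 8] / [3];  Q = [1, 2, 3, 4] / [5, 6, 7] / [8];  common shape = (4, 3, 1)

Row-insert the values π_1, π_2, … into P one at a time, bumping the leftmost entry strictly greater than the inserted value down to the next row. The recording tableau Q records, in position (i, j), the step at which that cell was added to P.
  Insert 3 (step 1): P = [3];  Q = [1]
  Insert 4 (step 2): P = [3, 4];  Q = [1, 2]
  Insert 6 (step 3): P = [3, 4, 6];  Q = [1, 2, 3]
  Insert 8 (step 4): P = [3, 4, 6, 8];  Q = [1, 2, 3, 4]
  Insert 2 (step 5): P = [2, 4, 6, 8] / [3];  Q = [1, 2, 3, 4] / [5]
  Insert 5 (step 6): P = [2, 4, 5, 8] / [3, 6];  Q = [1, 2, 3, 4] / [5, 6]
  Insert 7 (step 7): P = [2, 4, 5, 7] / [3, 6, 8];  Q = [1, 2, 3, 4] / [5, 6, 7]
  Insert 1 (step 8): P = [1, 4, 5, 7] / [2, 6, 8] / [3];  Q = [1, 2, 3, 4] / [5, 6, 7] / [8]
Final shape: (4, 3, 1).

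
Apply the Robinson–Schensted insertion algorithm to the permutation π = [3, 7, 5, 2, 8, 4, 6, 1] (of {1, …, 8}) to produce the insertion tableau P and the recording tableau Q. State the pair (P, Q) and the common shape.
P = [1, 4, 6] / [2, 5, 8] / [3] / [7];  Q = [1, 2, 5] / [3, 6, 7] / [4] / [8];  common shape = (3, 3, 1, 1)

Row-insert the values π_1, π_2, … into P one at a time, bumping the leftmost entry strictly greater than the inserted value down to the next row. The recording tableau Q records, in position (i, j), the step at which that cell was added to P.
  Insert 3 (step 1): P = [3];  Q = [1]
  Insert 7 (step 2): P = [3, 7];  Q = [1, 2]
  Insert 5 (step 3): P = [3, 5] / [7];  Q = [1, 2] / [3]
  Insert 2 (step 4): P = [2, 5] / [3] / [7];  Q = [1, 2] / [3] / [4]
  Insert 8 (step 5): P = [2, 5, 8] / [3] / [7];  Q = [1, 2, 5] / [3] / [4]
  Insert 4 (step 6): P = [2, 4, 8] / [3, 5] / [7];  Q = [1, 2, 5] / [3, 6] / [4]
  Insert 6 (step 7): P = [2, 4, 6] / [3, 5, 8] / [7];  Q = [1, 2, 5] / [3, 6, 7] / [4]
  Insert 1 (step 8): P = [1, 4, 6] / [2, 5, 8] / [3] / [7];  Q = [1, 2, 5] / [3, 6, 7] / [4] / [8]
Final shape: (3, 3, 1, 1).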